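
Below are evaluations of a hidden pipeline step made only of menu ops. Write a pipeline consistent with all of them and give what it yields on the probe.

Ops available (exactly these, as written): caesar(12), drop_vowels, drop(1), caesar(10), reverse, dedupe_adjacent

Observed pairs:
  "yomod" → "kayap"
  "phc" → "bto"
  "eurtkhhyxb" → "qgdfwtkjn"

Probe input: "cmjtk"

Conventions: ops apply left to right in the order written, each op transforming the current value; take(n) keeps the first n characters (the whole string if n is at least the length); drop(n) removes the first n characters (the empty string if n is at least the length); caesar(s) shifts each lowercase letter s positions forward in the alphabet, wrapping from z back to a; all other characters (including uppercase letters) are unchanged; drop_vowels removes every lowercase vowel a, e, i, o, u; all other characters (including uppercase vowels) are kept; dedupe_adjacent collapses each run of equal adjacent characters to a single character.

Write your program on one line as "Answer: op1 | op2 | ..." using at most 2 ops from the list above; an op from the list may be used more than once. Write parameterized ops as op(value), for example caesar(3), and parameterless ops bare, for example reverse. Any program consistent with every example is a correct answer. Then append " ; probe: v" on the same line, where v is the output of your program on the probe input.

dedupe_adjacent | caesar(12) ; probe: "oyvfw"

Check, running the answer program on each example:
  "yomod" -> "yomod" -> "kayap"
  "phc" -> "phc" -> "bto"
  "eurtkhhyxb" -> "eurtkhyxb" -> "qgdfwtkjn"
  probe: "cmjtk" -> "cmjtk" -> "oyvfw"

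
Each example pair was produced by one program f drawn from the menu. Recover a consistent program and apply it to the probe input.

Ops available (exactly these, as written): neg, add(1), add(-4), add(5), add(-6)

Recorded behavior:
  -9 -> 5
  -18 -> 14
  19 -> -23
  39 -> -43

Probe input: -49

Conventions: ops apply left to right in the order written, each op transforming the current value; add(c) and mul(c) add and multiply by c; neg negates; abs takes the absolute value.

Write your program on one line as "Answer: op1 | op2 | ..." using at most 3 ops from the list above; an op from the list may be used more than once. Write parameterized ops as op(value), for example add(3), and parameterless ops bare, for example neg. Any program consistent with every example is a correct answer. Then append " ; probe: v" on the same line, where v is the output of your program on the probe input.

neg | add(-4) ; probe: 45

Check, running the answer program on each example:
  -9 -> 9 -> 5
  -18 -> 18 -> 14
  19 -> -19 -> -23
  39 -> -39 -> -43
  probe: -49 -> 49 -> 45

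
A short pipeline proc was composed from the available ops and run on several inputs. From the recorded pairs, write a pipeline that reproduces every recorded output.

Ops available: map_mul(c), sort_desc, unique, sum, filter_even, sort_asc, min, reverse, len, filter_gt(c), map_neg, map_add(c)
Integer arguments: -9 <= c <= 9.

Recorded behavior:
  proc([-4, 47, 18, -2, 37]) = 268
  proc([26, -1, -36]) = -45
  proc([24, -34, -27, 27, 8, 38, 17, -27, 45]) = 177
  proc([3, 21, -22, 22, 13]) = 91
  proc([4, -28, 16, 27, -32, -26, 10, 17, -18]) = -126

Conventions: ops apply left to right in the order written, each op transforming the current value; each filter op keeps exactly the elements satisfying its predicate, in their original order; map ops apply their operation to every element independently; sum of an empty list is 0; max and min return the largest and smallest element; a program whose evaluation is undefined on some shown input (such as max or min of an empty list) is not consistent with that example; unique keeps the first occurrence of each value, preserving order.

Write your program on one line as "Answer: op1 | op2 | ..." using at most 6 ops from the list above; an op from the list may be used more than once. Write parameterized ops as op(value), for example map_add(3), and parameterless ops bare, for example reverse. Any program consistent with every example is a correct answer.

map_mul(-3) | map_add(4) | map_neg | sort_desc | sum

Check, running the answer program on each example:
  [-4, 47, 18, -2, 37] -> [12, -141, -54, 6, -111] -> [16, -137, -50, 10, -107] -> [-16, 137, 50, -10, 107] -> [137, 107, 50, -10, -16] -> 268
  [26, -1, -36] -> [-78, 3, 108] -> [-74, 7, 112] -> [74, -7, -112] -> [74, -7, -112] -> -45
  [24, -34, -27, 27, 8, 38, 17, -27, 45] -> [-72, 102, 81, -81, -24, -114, -51, 81, -135] -> [-68, 106, 85, -77, -20, -110, -47, 85, -131] -> [68, -106, -85, 77, 20, 110, 47, -85, 131] -> [131, 110, 77, 68, 47, 20, -85, -85, -106] -> 177
  [3, 21, -22, 22, 13] -> [-9, -63, 66, -66, -39] -> [-5, -59, 70, -62, -35] -> [5, 59, -70, 62, 35] -> [62, 59, 35, 5, -70] -> 91
  [4, -28, 16, 27, -32, -26, 10, 17, -18] -> [-12, 84, -48, -81, 96, 78, -30, -51, 54] -> [-8, 88, -44, -77, 100, 82, -26, -47, 58] -> [8, -88, 44, 77, -100, -82, 26, 47, -58] -> [77, 47, 44, 26, 8, -58, -82, -88, -100] -> -126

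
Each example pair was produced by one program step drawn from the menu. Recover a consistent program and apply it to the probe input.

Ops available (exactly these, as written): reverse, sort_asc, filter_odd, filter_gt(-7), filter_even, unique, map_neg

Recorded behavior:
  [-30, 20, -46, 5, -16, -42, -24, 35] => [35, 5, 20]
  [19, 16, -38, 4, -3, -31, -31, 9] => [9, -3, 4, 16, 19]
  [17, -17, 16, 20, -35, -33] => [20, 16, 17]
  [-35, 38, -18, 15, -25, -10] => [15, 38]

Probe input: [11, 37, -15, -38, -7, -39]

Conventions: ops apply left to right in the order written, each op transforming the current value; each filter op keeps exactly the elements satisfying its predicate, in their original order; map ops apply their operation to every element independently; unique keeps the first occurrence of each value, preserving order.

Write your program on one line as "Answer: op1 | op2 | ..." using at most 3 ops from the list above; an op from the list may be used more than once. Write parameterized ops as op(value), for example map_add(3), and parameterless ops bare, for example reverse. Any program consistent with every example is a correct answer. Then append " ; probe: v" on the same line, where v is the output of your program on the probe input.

reverse | unique | filter_gt(-7) ; probe: [37, 11]

Check, running the answer program on each example:
  [-30, 20, -46, 5, -16, -42, -24, 35] -> [35, -24, -42, -16, 5, -46, 20, -30] -> [35, -24, -42, -16, 5, -46, 20, -30] -> [35, 5, 20]
  [19, 16, -38, 4, -3, -31, -31, 9] -> [9, -31, -31, -3, 4, -38, 16, 19] -> [9, -31, -3, 4, -38, 16, 19] -> [9, -3, 4, 16, 19]
  [17, -17, 16, 20, -35, -33] -> [-33, -35, 20, 16, -17, 17] -> [-33, -35, 20, 16, -17, 17] -> [20, 16, 17]
  [-35, 38, -18, 15, -25, -10] -> [-10, -25, 15, -18, 38, -35] -> [-10, -25, 15, -18, 38, -35] -> [15, 38]
  probe: [11, 37, -15, -38, -7, -39] -> [-39, -7, -38, -15, 37, 11] -> [-39, -7, -38, -15, 37, 11] -> [37, 11]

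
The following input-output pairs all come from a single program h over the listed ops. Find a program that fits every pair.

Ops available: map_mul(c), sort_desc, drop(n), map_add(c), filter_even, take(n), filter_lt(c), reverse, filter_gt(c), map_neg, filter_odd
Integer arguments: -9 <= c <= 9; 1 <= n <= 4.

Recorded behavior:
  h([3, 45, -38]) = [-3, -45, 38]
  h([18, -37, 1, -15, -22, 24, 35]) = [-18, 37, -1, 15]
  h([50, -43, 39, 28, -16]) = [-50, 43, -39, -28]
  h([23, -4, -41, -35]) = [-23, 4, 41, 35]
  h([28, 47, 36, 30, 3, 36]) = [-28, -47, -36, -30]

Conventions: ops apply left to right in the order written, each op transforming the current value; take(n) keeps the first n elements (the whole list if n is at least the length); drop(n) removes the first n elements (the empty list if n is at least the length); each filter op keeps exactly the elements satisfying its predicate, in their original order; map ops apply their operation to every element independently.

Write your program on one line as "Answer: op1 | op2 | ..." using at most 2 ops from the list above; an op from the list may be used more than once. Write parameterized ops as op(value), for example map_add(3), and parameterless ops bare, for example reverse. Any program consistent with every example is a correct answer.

map_neg | take(4)

Check, running the answer program on each example:
  [3, 45, -38] -> [-3, -45, 38] -> [-3, -45, 38]
  [18, -37, 1, -15, -22, 24, 35] -> [-18, 37, -1, 15, 22, -24, -35] -> [-18, 37, -1, 15]
  [50, -43, 39, 28, -16] -> [-50, 43, -39, -28, 16] -> [-50, 43, -39, -28]
  [23, -4, -41, -35] -> [-23, 4, 41, 35] -> [-23, 4, 41, 35]
  [28, 47, 36, 30, 3, 36] -> [-28, -47, -36, -30, -3, -36] -> [-28, -47, -36, -30]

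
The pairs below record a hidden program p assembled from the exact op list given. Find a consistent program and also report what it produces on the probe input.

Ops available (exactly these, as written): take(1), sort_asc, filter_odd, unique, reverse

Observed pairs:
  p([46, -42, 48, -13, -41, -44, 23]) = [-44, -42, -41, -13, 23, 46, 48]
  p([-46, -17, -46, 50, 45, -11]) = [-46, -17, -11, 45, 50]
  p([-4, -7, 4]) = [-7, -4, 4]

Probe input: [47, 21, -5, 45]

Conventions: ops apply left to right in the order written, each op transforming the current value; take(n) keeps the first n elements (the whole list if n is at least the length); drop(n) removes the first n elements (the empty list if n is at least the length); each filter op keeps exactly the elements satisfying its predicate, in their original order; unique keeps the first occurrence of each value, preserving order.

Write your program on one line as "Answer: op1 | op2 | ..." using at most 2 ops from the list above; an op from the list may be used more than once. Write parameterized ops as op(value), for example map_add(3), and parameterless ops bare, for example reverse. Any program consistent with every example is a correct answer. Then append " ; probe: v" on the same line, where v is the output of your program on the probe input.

sort_asc | unique ; probe: [-5, 21, 45, 47]

Check, running the answer program on each example:
  [46, -42, 48, -13, -41, -44, 23] -> [-44, -42, -41, -13, 23, 46, 48] -> [-44, -42, -41, -13, 23, 46, 48]
  [-46, -17, -46, 50, 45, -11] -> [-46, -46, -17, -11, 45, 50] -> [-46, -17, -11, 45, 50]
  [-4, -7, 4] -> [-7, -4, 4] -> [-7, -4, 4]
  probe: [47, 21, -5, 45] -> [-5, 21, 45, 47] -> [-5, 21, 45, 47]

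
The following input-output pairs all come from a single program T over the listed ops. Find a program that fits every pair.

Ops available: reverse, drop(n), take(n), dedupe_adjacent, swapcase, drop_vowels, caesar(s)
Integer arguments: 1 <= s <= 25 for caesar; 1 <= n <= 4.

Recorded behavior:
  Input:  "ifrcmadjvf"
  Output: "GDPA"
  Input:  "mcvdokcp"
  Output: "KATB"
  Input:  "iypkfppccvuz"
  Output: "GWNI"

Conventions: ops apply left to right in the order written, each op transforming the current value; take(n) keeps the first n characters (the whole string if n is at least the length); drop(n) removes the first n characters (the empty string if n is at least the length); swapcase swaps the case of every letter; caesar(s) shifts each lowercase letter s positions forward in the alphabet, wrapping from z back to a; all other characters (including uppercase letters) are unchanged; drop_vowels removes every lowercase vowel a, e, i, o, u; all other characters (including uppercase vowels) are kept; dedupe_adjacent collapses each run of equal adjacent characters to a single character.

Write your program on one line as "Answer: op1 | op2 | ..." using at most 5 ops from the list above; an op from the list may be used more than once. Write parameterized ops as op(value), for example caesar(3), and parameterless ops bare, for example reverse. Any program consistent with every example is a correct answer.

caesar(13) | caesar(11) | dedupe_adjacent | take(4) | swapcase

Check, running the answer program on each example:
  "ifrcmadjvf" -> "vsepznqwis" -> "gdpakybhtd" -> "gdpakybhtd" -> "gdpa" -> "GDPA"
  "mcvdokcp" -> "zpiqbxpc" -> "katbmian" -> "katbmian" -> "katb" -> "KATB"
  "iypkfppccvuz" -> "vlcxsccppihm" -> "gwnidnnaatsx" -> "gwnidnatsx" -> "gwni" -> "GWNI"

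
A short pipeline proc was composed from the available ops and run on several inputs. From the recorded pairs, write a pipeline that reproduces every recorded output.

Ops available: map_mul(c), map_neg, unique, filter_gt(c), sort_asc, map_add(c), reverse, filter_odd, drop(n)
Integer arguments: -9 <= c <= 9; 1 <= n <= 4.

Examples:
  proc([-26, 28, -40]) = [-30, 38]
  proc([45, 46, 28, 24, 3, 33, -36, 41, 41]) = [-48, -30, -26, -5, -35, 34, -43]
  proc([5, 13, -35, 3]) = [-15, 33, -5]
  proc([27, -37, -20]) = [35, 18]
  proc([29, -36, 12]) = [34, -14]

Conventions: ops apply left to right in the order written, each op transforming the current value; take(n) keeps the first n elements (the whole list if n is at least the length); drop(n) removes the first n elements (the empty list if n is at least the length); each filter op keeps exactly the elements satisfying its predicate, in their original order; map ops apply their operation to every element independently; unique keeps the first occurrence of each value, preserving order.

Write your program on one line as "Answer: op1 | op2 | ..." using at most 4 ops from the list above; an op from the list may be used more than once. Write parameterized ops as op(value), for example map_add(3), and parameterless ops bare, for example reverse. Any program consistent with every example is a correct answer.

unique | drop(1) | map_add(2) | map_neg

Check, running the answer program on each example:
  [-26, 28, -40] -> [-26, 28, -40] -> [28, -40] -> [30, -38] -> [-30, 38]
  [45, 46, 28, 24, 3, 33, -36, 41, 41] -> [45, 46, 28, 24, 3, 33, -36, 41] -> [46, 28, 24, 3, 33, -36, 41] -> [48, 30, 26, 5, 35, -34, 43] -> [-48, -30, -26, -5, -35, 34, -43]
  [5, 13, -35, 3] -> [5, 13, -35, 3] -> [13, -35, 3] -> [15, -33, 5] -> [-15, 33, -5]
  [27, -37, -20] -> [27, -37, -20] -> [-37, -20] -> [-35, -18] -> [35, 18]
  [29, -36, 12] -> [29, -36, 12] -> [-36, 12] -> [-34, 14] -> [34, -14]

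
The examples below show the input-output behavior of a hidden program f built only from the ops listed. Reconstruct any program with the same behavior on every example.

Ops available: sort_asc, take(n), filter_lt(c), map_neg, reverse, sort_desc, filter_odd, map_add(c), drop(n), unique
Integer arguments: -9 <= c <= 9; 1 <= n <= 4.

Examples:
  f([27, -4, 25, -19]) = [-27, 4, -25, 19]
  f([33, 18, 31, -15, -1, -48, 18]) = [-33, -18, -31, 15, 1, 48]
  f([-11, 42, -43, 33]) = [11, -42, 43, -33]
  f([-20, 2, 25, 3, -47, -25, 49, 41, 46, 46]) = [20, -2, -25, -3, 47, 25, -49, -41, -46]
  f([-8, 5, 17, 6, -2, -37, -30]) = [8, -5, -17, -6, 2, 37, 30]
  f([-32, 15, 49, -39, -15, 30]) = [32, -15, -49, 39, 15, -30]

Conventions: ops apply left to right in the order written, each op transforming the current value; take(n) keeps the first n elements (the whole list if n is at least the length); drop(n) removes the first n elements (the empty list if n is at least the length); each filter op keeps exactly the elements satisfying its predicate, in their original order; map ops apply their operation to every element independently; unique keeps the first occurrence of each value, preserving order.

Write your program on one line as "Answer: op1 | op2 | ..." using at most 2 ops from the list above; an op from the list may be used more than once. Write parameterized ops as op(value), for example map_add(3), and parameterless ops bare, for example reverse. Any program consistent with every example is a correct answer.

map_neg | unique

Check, running the answer program on each example:
  [27, -4, 25, -19] -> [-27, 4, -25, 19] -> [-27, 4, -25, 19]
  [33, 18, 31, -15, -1, -48, 18] -> [-33, -18, -31, 15, 1, 48, -18] -> [-33, -18, -31, 15, 1, 48]
  [-11, 42, -43, 33] -> [11, -42, 43, -33] -> [11, -42, 43, -33]
  [-20, 2, 25, 3, -47, -25, 49, 41, 46, 46] -> [20, -2, -25, -3, 47, 25, -49, -41, -46, -46] -> [20, -2, -25, -3, 47, 25, -49, -41, -46]
  [-8, 5, 17, 6, -2, -37, -30] -> [8, -5, -17, -6, 2, 37, 30] -> [8, -5, -17, -6, 2, 37, 30]
  [-32, 15, 49, -39, -15, 30] -> [32, -15, -49, 39, 15, -30] -> [32, -15, -49, 39, 15, -30]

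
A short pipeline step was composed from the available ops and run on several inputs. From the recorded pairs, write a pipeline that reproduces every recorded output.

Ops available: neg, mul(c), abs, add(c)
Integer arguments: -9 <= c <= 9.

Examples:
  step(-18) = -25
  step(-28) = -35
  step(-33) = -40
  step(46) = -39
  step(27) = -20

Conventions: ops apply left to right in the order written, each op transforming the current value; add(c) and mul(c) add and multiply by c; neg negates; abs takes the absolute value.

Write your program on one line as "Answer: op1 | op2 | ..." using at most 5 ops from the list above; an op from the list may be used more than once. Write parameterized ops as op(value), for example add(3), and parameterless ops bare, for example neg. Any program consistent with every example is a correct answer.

add(-7) | neg | abs | neg

Check, running the answer program on each example:
  -18 -> -25 -> 25 -> 25 -> -25
  -28 -> -35 -> 35 -> 35 -> -35
  -33 -> -40 -> 40 -> 40 -> -40
  46 -> 39 -> -39 -> 39 -> -39
  27 -> 20 -> -20 -> 20 -> -20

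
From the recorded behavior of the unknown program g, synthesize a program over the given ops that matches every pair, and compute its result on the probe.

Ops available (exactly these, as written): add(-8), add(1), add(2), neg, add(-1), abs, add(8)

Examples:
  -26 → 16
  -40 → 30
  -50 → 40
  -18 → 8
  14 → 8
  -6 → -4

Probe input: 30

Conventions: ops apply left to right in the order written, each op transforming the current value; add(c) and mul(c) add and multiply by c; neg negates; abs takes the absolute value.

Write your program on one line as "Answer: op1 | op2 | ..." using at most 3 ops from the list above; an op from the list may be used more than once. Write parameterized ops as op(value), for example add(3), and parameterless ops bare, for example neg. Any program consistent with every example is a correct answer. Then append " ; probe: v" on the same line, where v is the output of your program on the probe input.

add(2) | abs | add(-8) ; probe: 24

Check, running the answer program on each example:
  -26 -> -24 -> 24 -> 16
  -40 -> -38 -> 38 -> 30
  -50 -> -48 -> 48 -> 40
  -18 -> -16 -> 16 -> 8
  14 -> 16 -> 16 -> 8
  -6 -> -4 -> 4 -> -4
  probe: 30 -> 32 -> 32 -> 24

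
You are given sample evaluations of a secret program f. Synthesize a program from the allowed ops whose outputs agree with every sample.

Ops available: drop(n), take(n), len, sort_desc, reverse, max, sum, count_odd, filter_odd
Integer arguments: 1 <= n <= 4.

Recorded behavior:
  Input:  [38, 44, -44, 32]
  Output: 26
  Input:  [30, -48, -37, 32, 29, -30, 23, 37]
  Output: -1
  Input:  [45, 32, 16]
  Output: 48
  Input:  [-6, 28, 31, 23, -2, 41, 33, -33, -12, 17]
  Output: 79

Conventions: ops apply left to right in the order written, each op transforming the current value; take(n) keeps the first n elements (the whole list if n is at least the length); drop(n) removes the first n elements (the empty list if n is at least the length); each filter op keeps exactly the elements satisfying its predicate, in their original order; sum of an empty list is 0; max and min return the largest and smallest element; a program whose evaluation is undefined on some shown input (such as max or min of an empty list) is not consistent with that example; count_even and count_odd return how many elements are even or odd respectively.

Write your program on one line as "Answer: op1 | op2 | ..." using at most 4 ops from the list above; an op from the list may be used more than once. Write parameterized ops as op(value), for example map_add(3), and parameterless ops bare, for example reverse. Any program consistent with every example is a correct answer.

reverse | sort_desc | drop(1) | sum

Check, running the answer program on each example:
  [38, 44, -44, 32] -> [32, -44, 44, 38] -> [44, 38, 32, -44] -> [38, 32, -44] -> 26
  [30, -48, -37, 32, 29, -30, 23, 37] -> [37, 23, -30, 29, 32, -37, -48, 30] -> [37, 32, 30, 29, 23, -30, -37, -48] -> [32, 30, 29, 23, -30, -37, -48] -> -1
  [45, 32, 16] -> [16, 32, 45] -> [45, 32, 16] -> [32, 16] -> 48
  [-6, 28, 31, 23, -2, 41, 33, -33, -12, 17] -> [17, -12, -33, 33, 41, -2, 23, 31, 28, -6] -> [41, 33, 31, 28, 23, 17, -2, -6, -12, -33] -> [33, 31, 28, 23, 17, -2, -6, -12, -33] -> 79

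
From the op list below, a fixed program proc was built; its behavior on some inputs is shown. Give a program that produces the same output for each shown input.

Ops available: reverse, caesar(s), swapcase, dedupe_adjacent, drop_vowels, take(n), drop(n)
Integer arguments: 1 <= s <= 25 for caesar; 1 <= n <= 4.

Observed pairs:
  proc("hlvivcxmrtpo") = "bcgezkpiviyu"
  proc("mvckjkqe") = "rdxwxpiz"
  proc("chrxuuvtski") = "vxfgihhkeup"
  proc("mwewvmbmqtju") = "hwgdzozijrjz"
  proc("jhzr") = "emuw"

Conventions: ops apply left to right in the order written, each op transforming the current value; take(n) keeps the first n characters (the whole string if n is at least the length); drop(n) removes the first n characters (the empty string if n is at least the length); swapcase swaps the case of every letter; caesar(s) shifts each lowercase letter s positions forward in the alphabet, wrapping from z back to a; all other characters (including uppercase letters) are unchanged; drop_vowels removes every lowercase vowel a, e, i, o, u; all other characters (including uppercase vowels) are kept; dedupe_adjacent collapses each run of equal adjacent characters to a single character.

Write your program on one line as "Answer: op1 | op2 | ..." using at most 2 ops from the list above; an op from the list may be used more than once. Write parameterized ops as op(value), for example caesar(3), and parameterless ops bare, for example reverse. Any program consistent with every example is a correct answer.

reverse | caesar(13)

Check, running the answer program on each example:
  "hlvivcxmrtpo" -> "optrmxcvivlh" -> "bcgezkpiviyu"
  "mvckjkqe" -> "eqkjkcvm" -> "rdxwxpiz"
  "chrxuuvtski" -> "ikstvuuxrhc" -> "vxfgihhkeup"
  "mwewvmbmqtju" -> "ujtqmbmvwewm" -> "hwgdzozijrjz"
  "jhzr" -> "rzhj" -> "emuw"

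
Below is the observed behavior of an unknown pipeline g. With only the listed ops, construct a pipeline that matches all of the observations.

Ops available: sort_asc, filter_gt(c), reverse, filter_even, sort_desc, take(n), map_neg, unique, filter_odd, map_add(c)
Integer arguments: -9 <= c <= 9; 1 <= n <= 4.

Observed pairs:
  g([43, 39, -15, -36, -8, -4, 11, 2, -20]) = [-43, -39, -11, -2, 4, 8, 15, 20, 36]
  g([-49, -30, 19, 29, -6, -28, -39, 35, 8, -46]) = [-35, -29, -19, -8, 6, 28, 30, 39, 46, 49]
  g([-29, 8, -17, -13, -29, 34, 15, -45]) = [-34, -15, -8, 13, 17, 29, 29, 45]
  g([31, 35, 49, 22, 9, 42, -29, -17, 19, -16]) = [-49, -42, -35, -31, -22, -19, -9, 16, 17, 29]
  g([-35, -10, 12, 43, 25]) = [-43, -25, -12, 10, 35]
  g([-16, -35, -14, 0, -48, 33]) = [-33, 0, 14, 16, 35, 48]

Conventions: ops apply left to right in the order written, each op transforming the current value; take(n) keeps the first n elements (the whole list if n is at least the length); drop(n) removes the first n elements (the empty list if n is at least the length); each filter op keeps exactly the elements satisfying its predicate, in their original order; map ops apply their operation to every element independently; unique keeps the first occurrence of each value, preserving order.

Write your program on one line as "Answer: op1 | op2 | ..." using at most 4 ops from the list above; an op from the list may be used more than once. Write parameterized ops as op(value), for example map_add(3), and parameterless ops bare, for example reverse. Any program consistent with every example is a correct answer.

sort_asc | reverse | map_neg

Check, running the answer program on each example:
  [43, 39, -15, -36, -8, -4, 11, 2, -20] -> [-36, -20, -15, -8, -4, 2, 11, 39, 43] -> [43, 39, 11, 2, -4, -8, -15, -20, -36] -> [-43, -39, -11, -2, 4, 8, 15, 20, 36]
  [-49, -30, 19, 29, -6, -28, -39, 35, 8, -46] -> [-49, -46, -39, -30, -28, -6, 8, 19, 29, 35] -> [35, 29, 19, 8, -6, -28, -30, -39, -46, -49] -> [-35, -29, -19, -8, 6, 28, 30, 39, 46, 49]
  [-29, 8, -17, -13, -29, 34, 15, -45] -> [-45, -29, -29, -17, -13, 8, 15, 34] -> [34, 15, 8, -13, -17, -29, -29, -45] -> [-34, -15, -8, 13, 17, 29, 29, 45]
  [31, 35, 49, 22, 9, 42, -29, -17, 19, -16] -> [-29, -17, -16, 9, 19, 22, 31, 35, 42, 49] -> [49, 42, 35, 31, 22, 19, 9, -16, -17, -29] -> [-49, -42, -35, -31, -22, -19, -9, 16, 17, 29]
  [-35, -10, 12, 43, 25] -> [-35, -10, 12, 25, 43] -> [43, 25, 12, -10, -35] -> [-43, -25, -12, 10, 35]
  [-16, -35, -14, 0, -48, 33] -> [-48, -35, -16, -14, 0, 33] -> [33, 0, -14, -16, -35, -48] -> [-33, 0, 14, 16, 35, 48]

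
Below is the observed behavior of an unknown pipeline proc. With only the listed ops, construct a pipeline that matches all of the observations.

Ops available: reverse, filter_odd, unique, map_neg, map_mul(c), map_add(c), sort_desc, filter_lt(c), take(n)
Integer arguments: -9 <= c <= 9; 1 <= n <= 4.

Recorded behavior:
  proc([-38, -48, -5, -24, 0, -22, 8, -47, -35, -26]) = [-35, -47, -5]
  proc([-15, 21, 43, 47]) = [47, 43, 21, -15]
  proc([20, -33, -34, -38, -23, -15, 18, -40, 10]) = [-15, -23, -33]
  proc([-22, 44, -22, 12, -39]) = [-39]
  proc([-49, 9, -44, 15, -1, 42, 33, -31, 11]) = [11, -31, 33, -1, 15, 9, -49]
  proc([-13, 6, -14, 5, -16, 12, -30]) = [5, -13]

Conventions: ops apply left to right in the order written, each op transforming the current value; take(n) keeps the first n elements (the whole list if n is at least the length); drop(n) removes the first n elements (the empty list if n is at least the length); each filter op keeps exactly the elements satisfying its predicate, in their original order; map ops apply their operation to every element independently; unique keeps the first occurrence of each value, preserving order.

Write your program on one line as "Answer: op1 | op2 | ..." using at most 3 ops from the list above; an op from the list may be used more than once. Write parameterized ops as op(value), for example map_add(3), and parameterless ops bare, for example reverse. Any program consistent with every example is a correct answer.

reverse | filter_odd

Check, running the answer program on each example:
  [-38, -48, -5, -24, 0, -22, 8, -47, -35, -26] -> [-26, -35, -47, 8, -22, 0, -24, -5, -48, -38] -> [-35, -47, -5]
  [-15, 21, 43, 47] -> [47, 43, 21, -15] -> [47, 43, 21, -15]
  [20, -33, -34, -38, -23, -15, 18, -40, 10] -> [10, -40, 18, -15, -23, -38, -34, -33, 20] -> [-15, -23, -33]
  [-22, 44, -22, 12, -39] -> [-39, 12, -22, 44, -22] -> [-39]
  [-49, 9, -44, 15, -1, 42, 33, -31, 11] -> [11, -31, 33, 42, -1, 15, -44, 9, -49] -> [11, -31, 33, -1, 15, 9, -49]
  [-13, 6, -14, 5, -16, 12, -30] -> [-30, 12, -16, 5, -14, 6, -13] -> [5, -13]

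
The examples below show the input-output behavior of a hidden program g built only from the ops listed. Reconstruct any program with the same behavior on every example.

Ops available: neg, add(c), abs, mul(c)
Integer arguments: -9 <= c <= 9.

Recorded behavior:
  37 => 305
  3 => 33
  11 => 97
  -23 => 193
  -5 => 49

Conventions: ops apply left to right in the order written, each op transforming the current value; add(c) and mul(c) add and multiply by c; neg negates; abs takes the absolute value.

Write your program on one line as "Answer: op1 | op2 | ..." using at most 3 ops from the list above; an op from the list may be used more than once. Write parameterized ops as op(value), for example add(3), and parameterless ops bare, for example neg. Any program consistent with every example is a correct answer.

mul(-8) | abs | add(9)

Check, running the answer program on each example:
  37 -> -296 -> 296 -> 305
  3 -> -24 -> 24 -> 33
  11 -> -88 -> 88 -> 97
  -23 -> 184 -> 184 -> 193
  -5 -> 40 -> 40 -> 49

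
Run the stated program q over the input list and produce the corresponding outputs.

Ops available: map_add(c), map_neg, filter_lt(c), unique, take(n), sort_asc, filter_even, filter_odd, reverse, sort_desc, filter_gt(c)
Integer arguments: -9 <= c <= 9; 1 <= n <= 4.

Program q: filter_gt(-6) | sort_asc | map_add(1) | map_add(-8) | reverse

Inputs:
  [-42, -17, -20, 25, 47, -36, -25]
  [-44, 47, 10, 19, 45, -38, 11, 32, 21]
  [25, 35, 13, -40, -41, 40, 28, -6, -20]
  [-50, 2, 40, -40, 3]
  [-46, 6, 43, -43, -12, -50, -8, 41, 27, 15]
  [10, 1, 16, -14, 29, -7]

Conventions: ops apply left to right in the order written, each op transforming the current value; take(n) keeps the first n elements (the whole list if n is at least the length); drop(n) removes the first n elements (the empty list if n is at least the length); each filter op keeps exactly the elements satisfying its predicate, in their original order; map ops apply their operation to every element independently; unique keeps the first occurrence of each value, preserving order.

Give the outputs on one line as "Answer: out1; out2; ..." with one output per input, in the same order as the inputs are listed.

[40, 18]; [40, 38, 25, 14, 12, 4, 3]; [33, 28, 21, 18, 6]; [33, -4, -5]; [36, 34, 20, 8, -1]; [22, 9, 3, -6]

Execution, op by op:
  [-42, -17, -20, 25, 47, -36, -25] -> [25, 47] -> [25, 47] -> [26, 48] -> [18, 40] -> [40, 18]
  [-44, 47, 10, 19, 45, -38, 11, 32, 21] -> [47, 10, 19, 45, 11, 32, 21] -> [10, 11, 19, 21, 32, 45, 47] -> [11, 12, 20, 22, 33, 46, 48] -> [3, 4, 12, 14, 25, 38, 40] -> [40, 38, 25, 14, 12, 4, 3]
  [25, 35, 13, -40, -41, 40, 28, -6, -20] -> [25, 35, 13, 40, 28] -> [13, 25, 28, 35, 40] -> [14, 26, 29, 36, 41] -> [6, 18, 21, 28, 33] -> [33, 28, 21, 18, 6]
  [-50, 2, 40, -40, 3] -> [2, 40, 3] -> [2, 3, 40] -> [3, 4, 41] -> [-5, -4, 33] -> [33, -4, -5]
  [-46, 6, 43, -43, -12, -50, -8, 41, 27, 15] -> [6, 43, 41, 27, 15] -> [6, 15, 27, 41, 43] -> [7, 16, 28, 42, 44] -> [-1, 8, 20, 34, 36] -> [36, 34, 20, 8, -1]
  [10, 1, 16, -14, 29, -7] -> [10, 1, 16, 29] -> [1, 10, 16, 29] -> [2, 11, 17, 30] -> [-6, 3, 9, 22] -> [22, 9, 3, -6]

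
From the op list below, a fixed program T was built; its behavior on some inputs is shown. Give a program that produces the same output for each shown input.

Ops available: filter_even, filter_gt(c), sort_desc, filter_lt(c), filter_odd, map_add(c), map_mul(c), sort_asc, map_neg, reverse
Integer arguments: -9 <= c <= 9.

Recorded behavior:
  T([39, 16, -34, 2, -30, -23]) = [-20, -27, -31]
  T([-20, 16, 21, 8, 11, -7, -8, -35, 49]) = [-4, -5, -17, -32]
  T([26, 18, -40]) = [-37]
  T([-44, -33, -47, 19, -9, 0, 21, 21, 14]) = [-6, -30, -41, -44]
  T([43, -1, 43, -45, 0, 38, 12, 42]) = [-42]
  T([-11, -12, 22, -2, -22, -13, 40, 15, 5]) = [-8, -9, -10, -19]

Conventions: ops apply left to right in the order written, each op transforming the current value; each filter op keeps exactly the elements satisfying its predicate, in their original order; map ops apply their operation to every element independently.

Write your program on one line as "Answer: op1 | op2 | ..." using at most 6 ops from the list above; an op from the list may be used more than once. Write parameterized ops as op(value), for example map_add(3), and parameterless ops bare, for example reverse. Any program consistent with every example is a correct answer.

sort_desc | map_add(3) | map_neg | filter_gt(1) | map_neg

Check, running the answer program on each example:
  [39, 16, -34, 2, -30, -23] -> [39, 16, 2, -23, -30, -34] -> [42, 19, 5, -20, -27, -31] -> [-42, -19, -5, 20, 27, 31] -> [20, 27, 31] -> [-20, -27, -31]
  [-20, 16, 21, 8, 11, -7, -8, -35, 49] -> [49, 21, 16, 11, 8, -7, -8, -20, -35] -> [52, 24, 19, 14, 11, -4, -5, -17, -32] -> [-52, -24, -19, -14, -11, 4, 5, 17, 32] -> [4, 5, 17, 32] -> [-4, -5, -17, -32]
  [26, 18, -40] -> [26, 18, -40] -> [29, 21, -37] -> [-29, -21, 37] -> [37] -> [-37]
  [-44, -33, -47, 19, -9, 0, 21, 21, 14] -> [21, 21, 19, 14, 0, -9, -33, -44, -47] -> [24, 24, 22, 17, 3, -6, -30, -41, -44] -> [-24, -24, -22, -17, -3, 6, 30, 41, 44] -> [6, 30, 41, 44] -> [-6, -30, -41, -44]
  [43, -1, 43, -45, 0, 38, 12, 42] -> [43, 43, 42, 38, 12, 0, -1, -45] -> [46, 46, 45, 41, 15, 3, 2, -42] -> [-46, -46, -45, -41, -15, -3, -2, 42] -> [42] -> [-42]
  [-11, -12, 22, -2, -22, -13, 40, 15, 5] -> [40, 22, 15, 5, -2, -11, -12, -13, -22] -> [43, 25, 18, 8, 1, -8, -9, -10, -19] -> [-43, -25, -18, -8, -1, 8, 9, 10, 19] -> [8, 9, 10, 19] -> [-8, -9, -10, -19]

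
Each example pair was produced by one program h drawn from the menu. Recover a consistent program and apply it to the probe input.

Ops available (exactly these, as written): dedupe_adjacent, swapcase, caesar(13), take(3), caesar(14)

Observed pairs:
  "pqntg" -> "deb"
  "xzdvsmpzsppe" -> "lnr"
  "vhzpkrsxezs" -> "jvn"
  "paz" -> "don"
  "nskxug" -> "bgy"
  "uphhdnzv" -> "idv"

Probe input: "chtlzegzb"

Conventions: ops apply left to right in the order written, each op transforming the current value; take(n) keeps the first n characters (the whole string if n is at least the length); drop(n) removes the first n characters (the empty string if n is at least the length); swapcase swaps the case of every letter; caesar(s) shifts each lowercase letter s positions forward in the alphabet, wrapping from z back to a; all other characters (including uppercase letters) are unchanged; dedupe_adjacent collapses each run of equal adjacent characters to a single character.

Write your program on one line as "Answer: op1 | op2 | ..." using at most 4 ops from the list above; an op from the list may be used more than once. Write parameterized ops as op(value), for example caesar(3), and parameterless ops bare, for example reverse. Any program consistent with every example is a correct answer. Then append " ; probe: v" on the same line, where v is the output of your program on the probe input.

dedupe_adjacent | take(3) | caesar(14) ; probe: "qvh"

Check, running the answer program on each example:
  "pqntg" -> "pqntg" -> "pqn" -> "deb"
  "xzdvsmpzsppe" -> "xzdvsmpzspe" -> "xzd" -> "lnr"
  "vhzpkrsxezs" -> "vhzpkrsxezs" -> "vhz" -> "jvn"
  "paz" -> "paz" -> "paz" -> "don"
  "nskxug" -> "nskxug" -> "nsk" -> "bgy"
  "uphhdnzv" -> "uphdnzv" -> "uph" -> "idv"
  probe: "chtlzegzb" -> "chtlzegzb" -> "cht" -> "qvh"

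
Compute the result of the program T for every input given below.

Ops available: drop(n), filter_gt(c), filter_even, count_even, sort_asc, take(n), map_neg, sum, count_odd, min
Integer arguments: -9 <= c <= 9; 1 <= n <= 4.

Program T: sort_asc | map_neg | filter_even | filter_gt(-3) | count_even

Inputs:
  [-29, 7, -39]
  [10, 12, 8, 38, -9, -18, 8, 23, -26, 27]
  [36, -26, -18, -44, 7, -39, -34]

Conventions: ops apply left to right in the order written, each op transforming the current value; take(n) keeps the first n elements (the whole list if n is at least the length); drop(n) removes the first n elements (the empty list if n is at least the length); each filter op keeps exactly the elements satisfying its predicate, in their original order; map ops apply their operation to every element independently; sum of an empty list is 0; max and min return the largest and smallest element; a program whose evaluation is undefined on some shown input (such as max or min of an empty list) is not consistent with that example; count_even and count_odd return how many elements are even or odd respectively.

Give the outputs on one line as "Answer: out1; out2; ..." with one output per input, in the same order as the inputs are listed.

0; 2; 4

Execution, op by op:
  [-29, 7, -39] -> [-39, -29, 7] -> [39, 29, -7] -> [] -> [] -> 0
  [10, 12, 8, 38, -9, -18, 8, 23, -26, 27] -> [-26, -18, -9, 8, 8, 10, 12, 23, 27, 38] -> [26, 18, 9, -8, -8, -10, -12, -23, -27, -38] -> [26, 18, -8, -8, -10, -12, -38] -> [26, 18] -> 2
  [36, -26, -18, -44, 7, -39, -34] -> [-44, -39, -34, -26, -18, 7, 36] -> [44, 39, 34, 26, 18, -7, -36] -> [44, 34, 26, 18, -36] -> [44, 34, 26, 18] -> 4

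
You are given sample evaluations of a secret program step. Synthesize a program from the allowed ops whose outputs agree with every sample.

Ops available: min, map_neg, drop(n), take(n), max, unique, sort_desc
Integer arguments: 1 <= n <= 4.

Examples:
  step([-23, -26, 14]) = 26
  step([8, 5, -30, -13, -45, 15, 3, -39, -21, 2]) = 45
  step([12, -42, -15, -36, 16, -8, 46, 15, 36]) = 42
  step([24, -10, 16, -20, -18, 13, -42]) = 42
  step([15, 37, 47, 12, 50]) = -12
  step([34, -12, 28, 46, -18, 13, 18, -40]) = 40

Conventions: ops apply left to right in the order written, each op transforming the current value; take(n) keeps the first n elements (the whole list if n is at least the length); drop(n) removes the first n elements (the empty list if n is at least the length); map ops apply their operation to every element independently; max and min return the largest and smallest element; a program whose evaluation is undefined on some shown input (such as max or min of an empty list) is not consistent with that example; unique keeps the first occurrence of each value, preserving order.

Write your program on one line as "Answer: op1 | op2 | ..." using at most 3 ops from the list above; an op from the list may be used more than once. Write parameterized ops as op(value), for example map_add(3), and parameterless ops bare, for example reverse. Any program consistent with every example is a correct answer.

map_neg | sort_desc | max

Check, running the answer program on each example:
  [-23, -26, 14] -> [23, 26, -14] -> [26, 23, -14] -> 26
  [8, 5, -30, -13, -45, 15, 3, -39, -21, 2] -> [-8, -5, 30, 13, 45, -15, -3, 39, 21, -2] -> [45, 39, 30, 21, 13, -2, -3, -5, -8, -15] -> 45
  [12, -42, -15, -36, 16, -8, 46, 15, 36] -> [-12, 42, 15, 36, -16, 8, -46, -15, -36] -> [42, 36, 15, 8, -12, -15, -16, -36, -46] -> 42
  [24, -10, 16, -20, -18, 13, -42] -> [-24, 10, -16, 20, 18, -13, 42] -> [42, 20, 18, 10, -13, -16, -24] -> 42
  [15, 37, 47, 12, 50] -> [-15, -37, -47, -12, -50] -> [-12, -15, -37, -47, -50] -> -12
  [34, -12, 28, 46, -18, 13, 18, -40] -> [-34, 12, -28, -46, 18, -13, -18, 40] -> [40, 18, 12, -13, -18, -28, -34, -46] -> 40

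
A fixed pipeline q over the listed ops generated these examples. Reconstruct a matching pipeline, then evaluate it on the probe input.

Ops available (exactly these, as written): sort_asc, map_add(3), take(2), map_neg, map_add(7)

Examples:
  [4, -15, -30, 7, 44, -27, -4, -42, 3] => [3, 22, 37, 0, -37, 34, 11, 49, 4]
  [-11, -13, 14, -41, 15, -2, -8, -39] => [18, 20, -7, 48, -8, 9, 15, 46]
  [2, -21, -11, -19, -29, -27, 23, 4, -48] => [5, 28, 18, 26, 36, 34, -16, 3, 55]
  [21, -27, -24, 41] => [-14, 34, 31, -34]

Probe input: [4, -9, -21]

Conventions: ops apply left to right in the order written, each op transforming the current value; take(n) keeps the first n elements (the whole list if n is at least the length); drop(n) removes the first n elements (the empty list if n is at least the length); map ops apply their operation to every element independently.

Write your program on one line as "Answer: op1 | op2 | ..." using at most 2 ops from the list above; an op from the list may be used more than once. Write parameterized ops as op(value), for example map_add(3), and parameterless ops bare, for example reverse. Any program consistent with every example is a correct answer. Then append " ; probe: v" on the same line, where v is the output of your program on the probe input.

map_neg | map_add(7) ; probe: [3, 16, 28]

Check, running the answer program on each example:
  [4, -15, -30, 7, 44, -27, -4, -42, 3] -> [-4, 15, 30, -7, -44, 27, 4, 42, -3] -> [3, 22, 37, 0, -37, 34, 11, 49, 4]
  [-11, -13, 14, -41, 15, -2, -8, -39] -> [11, 13, -14, 41, -15, 2, 8, 39] -> [18, 20, -7, 48, -8, 9, 15, 46]
  [2, -21, -11, -19, -29, -27, 23, 4, -48] -> [-2, 21, 11, 19, 29, 27, -23, -4, 48] -> [5, 28, 18, 26, 36, 34, -16, 3, 55]
  [21, -27, -24, 41] -> [-21, 27, 24, -41] -> [-14, 34, 31, -34]
  probe: [4, -9, -21] -> [-4, 9, 21] -> [3, 16, 28]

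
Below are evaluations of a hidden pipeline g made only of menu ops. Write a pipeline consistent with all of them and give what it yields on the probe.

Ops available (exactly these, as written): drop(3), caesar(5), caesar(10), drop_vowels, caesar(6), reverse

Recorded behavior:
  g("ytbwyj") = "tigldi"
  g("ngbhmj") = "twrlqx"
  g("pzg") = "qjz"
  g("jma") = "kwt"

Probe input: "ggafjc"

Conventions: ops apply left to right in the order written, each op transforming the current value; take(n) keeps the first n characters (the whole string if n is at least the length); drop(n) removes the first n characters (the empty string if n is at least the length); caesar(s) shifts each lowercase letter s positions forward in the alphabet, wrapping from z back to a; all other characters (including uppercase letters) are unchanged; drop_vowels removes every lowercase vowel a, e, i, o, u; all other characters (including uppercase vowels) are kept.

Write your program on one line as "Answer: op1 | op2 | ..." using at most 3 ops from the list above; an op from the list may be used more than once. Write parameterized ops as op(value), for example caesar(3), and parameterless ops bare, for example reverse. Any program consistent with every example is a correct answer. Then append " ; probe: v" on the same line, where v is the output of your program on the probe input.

caesar(10) | reverse ; probe: "mtpkqq"

Check, running the answer program on each example:
  "ytbwyj" -> "idlgit" -> "tigldi"
  "ngbhmj" -> "xqlrwt" -> "twrlqx"
  "pzg" -> "zjq" -> "qjz"
  "jma" -> "twk" -> "kwt"
  probe: "ggafjc" -> "qqkptm" -> "mtpkqq"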